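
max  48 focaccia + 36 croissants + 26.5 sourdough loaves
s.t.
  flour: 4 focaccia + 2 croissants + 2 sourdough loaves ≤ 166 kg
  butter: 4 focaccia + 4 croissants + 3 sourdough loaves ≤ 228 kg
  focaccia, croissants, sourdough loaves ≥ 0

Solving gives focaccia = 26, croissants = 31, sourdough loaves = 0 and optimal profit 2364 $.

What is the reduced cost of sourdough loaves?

At the optimum: flour uses 166 of 166 (binding); butter uses 228 of 228 (binding).
The binding rows give the dual system: 4·y_flour + 4·y_butter = 48 and 2·y_flour + 4·y_butter = 36.
Solving: y_flour = 6, y_butter = 6.
Reduced cost of sourdough loaves: c₃ − yᵀa₃ = 26.5 − (6·2 + 6·3) = 26.5 − 30 = -3.5.

-3.5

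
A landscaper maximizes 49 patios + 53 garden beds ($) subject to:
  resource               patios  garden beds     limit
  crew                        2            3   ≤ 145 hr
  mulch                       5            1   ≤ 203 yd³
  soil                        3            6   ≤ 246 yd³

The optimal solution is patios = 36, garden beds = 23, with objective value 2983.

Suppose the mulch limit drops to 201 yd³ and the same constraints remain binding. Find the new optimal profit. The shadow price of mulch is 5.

Δb = -2, so new z* = 2983 + (5)·(-2) = 2983 − 10 = 2973.

2973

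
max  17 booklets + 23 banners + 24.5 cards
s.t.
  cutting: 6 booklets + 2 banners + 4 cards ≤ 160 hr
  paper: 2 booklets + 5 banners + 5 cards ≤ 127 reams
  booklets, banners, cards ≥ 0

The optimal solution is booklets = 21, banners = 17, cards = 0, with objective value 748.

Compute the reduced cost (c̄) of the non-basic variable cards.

-1.5

At the optimum: cutting uses 160 of 160 (binding); paper uses 127 of 127 (binding).
From A_Bᵀ y = c: 6·y_cutting + 2·y_paper = 17; 2·y_cutting + 5·y_paper = 23.
This yields shadow prices y_cutting = 1.5, y_paper = 4.
Reduced cost of cards: c₃ − yᵀa₃ = 24.5 − (1.5·4 + 4·5) = 24.5 − 26 = -1.5.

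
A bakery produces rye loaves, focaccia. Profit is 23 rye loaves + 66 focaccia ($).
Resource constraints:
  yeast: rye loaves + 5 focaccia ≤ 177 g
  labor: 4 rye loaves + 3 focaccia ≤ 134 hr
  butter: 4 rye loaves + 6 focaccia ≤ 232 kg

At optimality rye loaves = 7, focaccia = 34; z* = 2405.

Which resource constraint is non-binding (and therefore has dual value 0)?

labor

yeast: 177/177 (binding)
labor: 130/134 (slack 4)
butter: 232/232 (binding)
By complementary slackness, a constraint with positive slack has shadow price 0 → labor.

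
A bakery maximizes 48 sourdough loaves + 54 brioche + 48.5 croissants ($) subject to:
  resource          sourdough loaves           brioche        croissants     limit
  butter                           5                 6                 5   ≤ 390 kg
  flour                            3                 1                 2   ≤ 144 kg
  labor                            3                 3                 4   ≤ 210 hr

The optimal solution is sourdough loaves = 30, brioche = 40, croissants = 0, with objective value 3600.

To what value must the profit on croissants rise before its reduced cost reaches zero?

At the optimum: butter uses 390 of 390 (binding); flour uses 130 of 144 (slack = 14); labor uses 210 of 210 (binding).
Since flour is not tight, its dual is 0.
Dual feasibility on the basic columns requires 5·y_butter + 3·y_labor = 48, 6·y_butter + 3·y_labor = 54.
Solving: y_butter = 6, y_labor = 6.
croissants enters the basis when its profit ≥ yᵀa₃ = 6·5 + 6·4 = 54.

54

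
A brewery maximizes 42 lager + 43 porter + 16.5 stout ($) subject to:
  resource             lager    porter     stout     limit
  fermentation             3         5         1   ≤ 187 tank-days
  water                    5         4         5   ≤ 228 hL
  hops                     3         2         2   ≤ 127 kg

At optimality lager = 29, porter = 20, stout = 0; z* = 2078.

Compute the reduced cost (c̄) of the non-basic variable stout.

-6.5

At the optimum: fermentation uses 187 of 187 (binding); water uses 225 of 228 (slack = 3); hops uses 127 of 127 (binding).
By complementary slackness, y = 0 for the non-binding constraint.
From A_Bᵀ y = c: 3·y_fermentation + 3·y_hops = 42; 5·y_fermentation + 2·y_hops = 43.
This yields shadow prices y_fermentation = 5, y_hops = 9.
Reduced cost of stout: c₃ − yᵀa₃ = 16.5 − (5·1 + 9·2) = 16.5 − 23 = -6.5.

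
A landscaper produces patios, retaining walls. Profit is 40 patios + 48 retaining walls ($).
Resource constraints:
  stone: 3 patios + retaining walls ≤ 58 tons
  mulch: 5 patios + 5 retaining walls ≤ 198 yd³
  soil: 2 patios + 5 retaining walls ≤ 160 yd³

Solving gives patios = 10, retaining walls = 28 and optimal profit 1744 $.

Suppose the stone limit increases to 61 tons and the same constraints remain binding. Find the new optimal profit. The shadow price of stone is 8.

1768

Δb = 3, so new z* = 1744 + (8)·(3) = 1744 + 24 = 1768.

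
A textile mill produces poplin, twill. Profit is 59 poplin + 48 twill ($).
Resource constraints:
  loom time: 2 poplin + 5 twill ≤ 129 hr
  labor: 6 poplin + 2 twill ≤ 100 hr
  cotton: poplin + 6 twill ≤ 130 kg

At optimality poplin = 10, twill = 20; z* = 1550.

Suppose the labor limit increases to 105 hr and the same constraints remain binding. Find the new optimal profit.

Binding: labor and cotton. Non-binding: loom time (9 unused).
Slack constraints have shadow price 0 (complementary slackness).
The binding rows give the dual system: 6·y_labor + 1·y_cotton = 59 and 2·y_labor + 6·y_cotton = 48.
Solving: y_labor = 9, y_cotton = 5.
Δz = y_labor·Δb = 9 × (5) = 45, so new z* = 1550 + 45 = 1595.

1595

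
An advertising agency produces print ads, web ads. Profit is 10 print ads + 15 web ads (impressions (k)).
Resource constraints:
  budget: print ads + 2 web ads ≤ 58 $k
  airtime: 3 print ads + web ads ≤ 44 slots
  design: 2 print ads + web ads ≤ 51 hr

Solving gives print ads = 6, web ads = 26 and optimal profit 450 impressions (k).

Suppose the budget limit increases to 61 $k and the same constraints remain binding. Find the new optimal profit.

At the optimum: budget uses 58 of 58 (binding); airtime uses 44 of 44 (binding); design uses 38 of 51 (slack = 13).
By complementary slackness, y = 0 for the non-binding constraint.
The binding rows give the dual system: 1·y_budget + 3·y_airtime = 10 and 2·y_budget + 1·y_airtime = 15.
This yields shadow prices y_budget = 7, y_airtime = 1.
Δz = y_budget·Δb = 7 × (3) = 21, so new z* = 450 + 21 = 471.

471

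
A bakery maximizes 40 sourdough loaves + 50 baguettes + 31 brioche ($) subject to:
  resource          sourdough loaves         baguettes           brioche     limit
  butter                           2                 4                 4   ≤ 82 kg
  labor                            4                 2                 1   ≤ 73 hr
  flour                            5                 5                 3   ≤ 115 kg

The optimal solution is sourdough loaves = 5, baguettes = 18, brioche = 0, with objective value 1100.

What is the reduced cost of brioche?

At the optimum: butter uses 82 of 82 (binding); labor uses 56 of 73 (slack = 17); flour uses 115 of 115 (binding).
Since labor is not tight, its dual is 0.
The binding rows give the dual system: 2·y_butter + 5·y_flour = 40 and 4·y_butter + 5·y_flour = 50.
Solving: y_butter = 5, y_flour = 6.
Reduced cost of brioche: c₃ − yᵀa₃ = 31 − (5·4 + 6·3) = 31 − 38 = -7.

-7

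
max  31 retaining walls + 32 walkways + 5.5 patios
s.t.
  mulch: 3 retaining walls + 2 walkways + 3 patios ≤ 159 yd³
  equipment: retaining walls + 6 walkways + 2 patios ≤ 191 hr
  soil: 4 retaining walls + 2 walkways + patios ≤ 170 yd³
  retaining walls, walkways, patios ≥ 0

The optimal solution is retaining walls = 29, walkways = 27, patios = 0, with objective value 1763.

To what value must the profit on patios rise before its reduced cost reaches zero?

13

At the optimum: mulch uses 141 of 159 (slack = 18); equipment uses 191 of 191 (binding); soil uses 170 of 170 (binding).
Slack constraints have shadow price 0 (complementary slackness).
The binding rows give the dual system: 1·y_equipment + 4·y_soil = 31 and 6·y_equipment + 2·y_soil = 32.
Solving: y_equipment = 3, y_soil = 7.
patios enters the basis when its profit ≥ yᵀa₃ = 3·2 + 7·1 = 13.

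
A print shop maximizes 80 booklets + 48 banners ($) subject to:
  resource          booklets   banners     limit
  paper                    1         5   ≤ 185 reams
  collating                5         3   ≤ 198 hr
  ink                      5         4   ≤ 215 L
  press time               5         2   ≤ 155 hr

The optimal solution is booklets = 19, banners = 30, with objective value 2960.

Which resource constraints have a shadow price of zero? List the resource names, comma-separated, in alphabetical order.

paper: 169/185 (slack 16)
collating: 185/198 (slack 13)
ink: 215/215 (binding)
press time: 155/155 (binding)
By complementary slackness, a constraint with positive slack has shadow price 0 → collating, paper.

collating, paper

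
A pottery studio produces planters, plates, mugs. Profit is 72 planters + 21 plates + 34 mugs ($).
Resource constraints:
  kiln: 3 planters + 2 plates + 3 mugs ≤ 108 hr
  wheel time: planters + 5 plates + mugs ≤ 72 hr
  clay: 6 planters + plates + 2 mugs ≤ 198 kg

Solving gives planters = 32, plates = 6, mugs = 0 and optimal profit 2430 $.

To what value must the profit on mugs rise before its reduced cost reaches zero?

At the optimum: kiln uses 108 of 108 (binding); wheel time uses 62 of 72 (slack = 10); clay uses 198 of 198 (binding).
Slack constraints have shadow price 0 (complementary slackness).
The binding rows give the dual system: 3·y_kiln + 6·y_clay = 72 and 2·y_kiln + 1·y_clay = 21.
→ y_kiln = 6 and y_clay = 9.
mugs enters the basis when its profit ≥ yᵀa₃ = 6·3 + 9·2 = 36.

36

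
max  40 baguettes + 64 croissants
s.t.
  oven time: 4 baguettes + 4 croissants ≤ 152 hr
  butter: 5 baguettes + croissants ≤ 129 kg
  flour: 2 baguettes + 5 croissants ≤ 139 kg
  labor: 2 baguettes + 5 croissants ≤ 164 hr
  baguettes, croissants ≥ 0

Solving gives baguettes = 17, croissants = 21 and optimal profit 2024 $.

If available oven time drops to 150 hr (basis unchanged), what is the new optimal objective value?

2012

Check each constraint at x*: oven time 152/152 (tight); butter 106/129 (slack 23); flour 139/139 (tight); labor 139/164 (slack 25).
Since butter, labor are not tight, their duals are 0.
Dual feasibility on the basic columns requires 4·y_oven time + 2·y_flour = 40, 4·y_oven time + 5·y_flour = 64.
→ y_oven time = 6 and y_flour = 8.
Δz = y_oven time·Δb = 6 × (-2) = -12, so new z* = 2024 − 12 = 2012.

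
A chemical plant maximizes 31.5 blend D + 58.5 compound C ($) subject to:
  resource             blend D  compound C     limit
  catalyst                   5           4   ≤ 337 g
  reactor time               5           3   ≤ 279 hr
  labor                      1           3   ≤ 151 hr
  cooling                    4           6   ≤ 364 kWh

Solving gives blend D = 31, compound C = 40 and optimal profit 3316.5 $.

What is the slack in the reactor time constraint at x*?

reactor time used = 5·31 + 3·40 = 275; slack = 279 − 275 = 4.

4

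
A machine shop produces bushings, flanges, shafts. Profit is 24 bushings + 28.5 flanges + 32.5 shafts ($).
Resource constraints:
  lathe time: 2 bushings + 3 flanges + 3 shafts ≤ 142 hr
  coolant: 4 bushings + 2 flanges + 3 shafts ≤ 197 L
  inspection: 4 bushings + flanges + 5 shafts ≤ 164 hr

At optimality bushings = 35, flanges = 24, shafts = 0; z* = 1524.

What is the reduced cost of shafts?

-2

Binding: lathe time and inspection. Non-binding: coolant (9 unused).
Since coolant is not tight, its dual is 0.
Dual feasibility on the basic columns requires 2·y_lathe time + 4·y_inspection = 24, 3·y_lathe time + 1·y_inspection = 28.5.
→ y_lathe time = 9 and y_inspection = 1.5.
Reduced cost of shafts: c₃ − yᵀa₃ = 32.5 − (9·3 + 1.5·5) = 32.5 − 34.5 = -2.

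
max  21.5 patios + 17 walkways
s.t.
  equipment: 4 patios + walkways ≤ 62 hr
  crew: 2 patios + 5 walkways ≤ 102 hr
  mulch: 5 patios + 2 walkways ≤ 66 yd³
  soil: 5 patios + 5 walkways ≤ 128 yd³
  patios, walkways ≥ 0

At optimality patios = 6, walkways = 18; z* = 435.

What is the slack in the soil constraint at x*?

soil used = 5·6 + 5·18 = 120; slack = 128 − 120 = 8.

8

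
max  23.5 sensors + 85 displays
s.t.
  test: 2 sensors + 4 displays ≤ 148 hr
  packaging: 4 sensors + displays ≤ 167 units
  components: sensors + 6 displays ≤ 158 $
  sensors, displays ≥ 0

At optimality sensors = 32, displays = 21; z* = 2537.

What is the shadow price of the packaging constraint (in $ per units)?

Check each constraint at x*: test 148/148 (tight); packaging 149/167 (slack 18); components 158/158 (tight).
Slack constraints have shadow price 0 (complementary slackness).
Dual feasibility on the basic columns requires 2·y_test + 1·y_components = 23.5, 4·y_test + 6·y_components = 85.
→ y_test = 7 and y_components = 9.5.
Shadow price of packaging = 0.

0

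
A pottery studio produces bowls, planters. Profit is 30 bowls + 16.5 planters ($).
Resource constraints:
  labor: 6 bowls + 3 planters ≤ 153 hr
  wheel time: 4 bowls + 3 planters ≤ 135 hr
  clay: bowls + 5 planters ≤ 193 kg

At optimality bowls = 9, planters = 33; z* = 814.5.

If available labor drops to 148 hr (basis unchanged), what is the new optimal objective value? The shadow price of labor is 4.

Δb = -5, so new z* = 814.5 + (4)·(-5) = 814.5 − 20 = 794.5.

794.5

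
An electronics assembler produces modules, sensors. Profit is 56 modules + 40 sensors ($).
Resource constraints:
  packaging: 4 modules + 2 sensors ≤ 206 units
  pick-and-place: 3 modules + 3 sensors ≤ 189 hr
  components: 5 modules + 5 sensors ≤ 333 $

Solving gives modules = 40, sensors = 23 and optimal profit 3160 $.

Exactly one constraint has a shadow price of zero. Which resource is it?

components

packaging: 206/206 (binding)
pick-and-place: 189/189 (binding)
components: 315/333 (slack 18)
By complementary slackness, a constraint with positive slack has shadow price 0 → components.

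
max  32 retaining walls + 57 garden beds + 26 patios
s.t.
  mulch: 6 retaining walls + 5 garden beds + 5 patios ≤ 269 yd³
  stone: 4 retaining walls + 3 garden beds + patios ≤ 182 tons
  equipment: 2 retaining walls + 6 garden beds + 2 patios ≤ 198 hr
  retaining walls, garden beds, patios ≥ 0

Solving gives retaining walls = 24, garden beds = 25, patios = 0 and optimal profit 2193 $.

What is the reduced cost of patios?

-3

Check each constraint at x*: mulch 269/269 (tight); stone 171/182 (slack 11); equipment 198/198 (tight).
By complementary slackness, y = 0 for the non-binding constraint.
The binding rows give the dual system: 6·y_mulch + 2·y_equipment = 32 and 5·y_mulch + 6·y_equipment = 57.
Solving: y_mulch = 3, y_equipment = 7.
Reduced cost of patios: c₃ − yᵀa₃ = 26 − (3·5 + 7·2) = 26 − 29 = -3.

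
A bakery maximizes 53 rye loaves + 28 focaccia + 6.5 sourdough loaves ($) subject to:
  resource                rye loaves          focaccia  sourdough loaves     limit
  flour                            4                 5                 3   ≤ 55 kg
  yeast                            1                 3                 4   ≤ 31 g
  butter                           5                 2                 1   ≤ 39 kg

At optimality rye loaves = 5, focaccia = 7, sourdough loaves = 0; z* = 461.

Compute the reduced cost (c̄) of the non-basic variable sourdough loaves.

-8.5

At the optimum: flour uses 55 of 55 (binding); yeast uses 26 of 31 (slack = 5); butter uses 39 of 39 (binding).
Since yeast is not tight, its dual is 0.
Dual feasibility on the basic columns requires 4·y_flour + 5·y_butter = 53, 5·y_flour + 2·y_butter = 28.
Solving: y_flour = 2, y_butter = 9.
Reduced cost of sourdough loaves: c₃ − yᵀa₃ = 6.5 − (2·3 + 9·1) = 6.5 − 15 = -8.5.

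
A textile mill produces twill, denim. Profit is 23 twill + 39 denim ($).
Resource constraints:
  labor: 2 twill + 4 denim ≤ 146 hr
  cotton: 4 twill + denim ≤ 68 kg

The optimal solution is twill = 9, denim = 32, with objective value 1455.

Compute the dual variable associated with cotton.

Check each constraint at x*: labor 146/146 (tight); cotton 68/68 (tight).
Dual feasibility on the basic columns requires 2·y_labor + 4·y_cotton = 23, 4·y_labor + 1·y_cotton = 39.
Solving: y_labor = 9.5, y_cotton = 1.
Shadow price of cotton = 1.

1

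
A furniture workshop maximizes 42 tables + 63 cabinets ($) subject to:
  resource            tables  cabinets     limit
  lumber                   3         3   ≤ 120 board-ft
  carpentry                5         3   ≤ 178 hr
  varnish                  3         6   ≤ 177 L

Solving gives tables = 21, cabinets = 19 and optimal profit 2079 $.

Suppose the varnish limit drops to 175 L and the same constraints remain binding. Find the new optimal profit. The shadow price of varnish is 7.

Δb = -2, so new z* = 2079 + (7)·(-2) = 2079 − 14 = 2065.

2065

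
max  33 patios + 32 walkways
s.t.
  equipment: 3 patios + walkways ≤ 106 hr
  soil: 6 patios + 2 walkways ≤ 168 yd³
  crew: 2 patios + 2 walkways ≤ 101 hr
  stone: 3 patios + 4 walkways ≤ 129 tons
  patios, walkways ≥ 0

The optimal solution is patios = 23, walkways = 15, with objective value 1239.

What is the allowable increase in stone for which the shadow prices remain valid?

56.25

Binding constraints: soil, stone. The basis is B = [[6,2],[3,4]] with det 18.
Per unit increase in stone, x* moves by d = (-0.1111, 0.3333).
The basis stays optimal until crew becomes binding; allowable increase = 56.25 tons.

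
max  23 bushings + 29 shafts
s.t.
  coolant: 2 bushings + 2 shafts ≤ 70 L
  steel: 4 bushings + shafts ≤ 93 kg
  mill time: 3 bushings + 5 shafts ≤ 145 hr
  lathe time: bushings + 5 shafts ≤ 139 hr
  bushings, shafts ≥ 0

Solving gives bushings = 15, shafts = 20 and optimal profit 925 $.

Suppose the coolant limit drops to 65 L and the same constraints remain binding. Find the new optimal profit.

890

Check each constraint at x*: coolant 70/70 (tight); steel 80/93 (slack 13); mill time 145/145 (tight); lathe time 115/139 (slack 24).
By complementary slackness, y = 0 for the non-binding constraints.
Dual feasibility on the basic columns requires 2·y_coolant + 3·y_mill time = 23, 2·y_coolant + 5·y_mill time = 29.
→ y_coolant = 7 and y_mill time = 3.
Δz = y_coolant·Δb = 7 × (-5) = -35, so new z* = 925 − 35 = 890.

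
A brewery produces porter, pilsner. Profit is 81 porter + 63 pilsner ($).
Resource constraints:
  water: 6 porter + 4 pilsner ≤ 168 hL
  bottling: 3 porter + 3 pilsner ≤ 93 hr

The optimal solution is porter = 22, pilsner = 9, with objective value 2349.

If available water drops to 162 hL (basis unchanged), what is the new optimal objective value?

2295

Both water and bottling are binding at x*.
Dual feasibility on the basic columns requires 6·y_water + 3·y_bottling = 81, 4·y_water + 3·y_bottling = 63.
Solving: y_water = 9, y_bottling = 9.
Δz = y_water·Δb = 9 × (-6) = -54, so new z* = 2349 − 54 = 2295.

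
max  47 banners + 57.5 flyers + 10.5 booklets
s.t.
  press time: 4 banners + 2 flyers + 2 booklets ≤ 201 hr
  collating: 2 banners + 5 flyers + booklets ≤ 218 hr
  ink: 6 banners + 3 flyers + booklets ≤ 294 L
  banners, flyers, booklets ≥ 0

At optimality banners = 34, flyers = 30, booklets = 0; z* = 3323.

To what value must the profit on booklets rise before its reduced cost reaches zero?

Binding: collating and ink. Non-binding: press time (5 unused).
Since press time is not tight, its dual is 0.
The binding rows give the dual system: 2·y_collating + 6·y_ink = 47 and 5·y_collating + 3·y_ink = 57.5.
Solving: y_collating = 8.5, y_ink = 5.
booklets enters the basis when its profit ≥ yᵀa₃ = 8.5·1 + 5·1 = 13.5.

13.5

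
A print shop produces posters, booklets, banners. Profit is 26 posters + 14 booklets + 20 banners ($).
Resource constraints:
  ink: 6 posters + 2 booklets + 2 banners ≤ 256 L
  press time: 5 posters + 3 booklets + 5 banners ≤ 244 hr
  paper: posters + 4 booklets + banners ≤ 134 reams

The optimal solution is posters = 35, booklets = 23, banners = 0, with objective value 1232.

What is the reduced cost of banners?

-2

Check each constraint at x*: ink 256/256 (tight); press time 244/244 (tight); paper 127/134 (slack 7).
By complementary slackness, y = 0 for the non-binding constraint.
The binding rows give the dual system: 6·y_ink + 5·y_press time = 26 and 2·y_ink + 3·y_press time = 14.
This yields shadow prices y_ink = 1, y_press time = 4.
Reduced cost of banners: c₃ − yᵀa₃ = 20 − (1·2 + 4·5) = 20 − 22 = -2.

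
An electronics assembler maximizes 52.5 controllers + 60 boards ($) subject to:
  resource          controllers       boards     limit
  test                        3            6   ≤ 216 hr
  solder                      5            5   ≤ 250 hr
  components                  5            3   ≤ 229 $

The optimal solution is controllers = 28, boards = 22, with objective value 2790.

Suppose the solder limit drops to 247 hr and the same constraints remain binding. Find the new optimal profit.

2763

Binding: test and solder. Non-binding: components (23 unused).
Slack constraints have shadow price 0 (complementary slackness).
The binding rows give the dual system: 3·y_test + 5·y_solder = 52.5 and 6·y_test + 5·y_solder = 60.
→ y_test = 2.5 and y_solder = 9.
Δz = y_solder·Δb = 9 × (-3) = -27, so new z* = 2790 − 27 = 2763.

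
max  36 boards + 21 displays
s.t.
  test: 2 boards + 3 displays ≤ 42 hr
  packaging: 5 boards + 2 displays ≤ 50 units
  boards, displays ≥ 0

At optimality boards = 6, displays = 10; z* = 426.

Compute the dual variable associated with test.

3

Check each constraint at x*: test 42/42 (tight); packaging 50/50 (tight).
Dual feasibility on the basic columns requires 2·y_test + 5·y_packaging = 36, 3·y_test + 2·y_packaging = 21.
Solving: y_test = 3, y_packaging = 6.
Shadow price of test = 3.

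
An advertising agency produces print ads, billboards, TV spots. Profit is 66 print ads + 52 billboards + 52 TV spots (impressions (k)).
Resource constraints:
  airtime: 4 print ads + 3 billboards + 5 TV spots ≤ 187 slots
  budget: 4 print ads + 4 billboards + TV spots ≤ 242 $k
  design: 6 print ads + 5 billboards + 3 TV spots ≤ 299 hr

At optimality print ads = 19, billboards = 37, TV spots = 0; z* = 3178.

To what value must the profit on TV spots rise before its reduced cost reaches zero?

60

Binding: airtime and design. Non-binding: budget (18 unused).
By complementary slackness, y = 0 for the non-binding constraint.
From A_Bᵀ y = c: 4·y_airtime + 6·y_design = 66; 3·y_airtime + 5·y_design = 52.
→ y_airtime = 9 and y_design = 5.
TV spots enters the basis when its profit ≥ yᵀa₃ = 9·5 + 5·3 = 60.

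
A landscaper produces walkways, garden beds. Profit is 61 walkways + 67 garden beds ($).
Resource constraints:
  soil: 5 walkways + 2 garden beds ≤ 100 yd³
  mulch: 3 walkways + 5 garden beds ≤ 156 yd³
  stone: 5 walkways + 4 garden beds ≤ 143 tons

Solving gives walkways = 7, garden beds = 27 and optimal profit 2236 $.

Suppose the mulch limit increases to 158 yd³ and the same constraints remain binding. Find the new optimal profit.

At the optimum: soil uses 89 of 100 (slack = 11); mulch uses 156 of 156 (binding); stone uses 143 of 143 (binding).
Since soil is not tight, its dual is 0.
From A_Bᵀ y = c: 3·y_mulch + 5·y_stone = 61; 5·y_mulch + 4·y_stone = 67.
Solving: y_mulch = 7, y_stone = 8.
Δz = y_mulch·Δb = 7 × (2) = 14, so new z* = 2236 + 14 = 2250.

2250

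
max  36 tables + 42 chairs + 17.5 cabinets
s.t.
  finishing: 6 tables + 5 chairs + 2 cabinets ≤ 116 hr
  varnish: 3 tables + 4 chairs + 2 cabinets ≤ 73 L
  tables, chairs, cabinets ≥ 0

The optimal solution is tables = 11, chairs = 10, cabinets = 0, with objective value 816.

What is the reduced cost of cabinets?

At the optimum: finishing uses 116 of 116 (binding); varnish uses 73 of 73 (binding).
Dual feasibility on the basic columns requires 6·y_finishing + 3·y_varnish = 36, 5·y_finishing + 4·y_varnish = 42.
→ y_finishing = 2 and y_varnish = 8.
Reduced cost of cabinets: c₃ − yᵀa₃ = 17.5 − (2·2 + 8·2) = 17.5 − 20 = -2.5.

-2.5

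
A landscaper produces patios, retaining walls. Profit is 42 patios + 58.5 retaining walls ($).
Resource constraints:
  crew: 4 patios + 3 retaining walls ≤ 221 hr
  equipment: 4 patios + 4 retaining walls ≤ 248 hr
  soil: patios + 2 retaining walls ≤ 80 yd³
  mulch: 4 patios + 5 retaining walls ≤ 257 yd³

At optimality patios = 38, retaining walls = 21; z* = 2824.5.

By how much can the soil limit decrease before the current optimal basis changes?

Binding constraints: soil, mulch. The basis is B = [[1,2],[4,5]] with det -3.
Per unit decrease in soil, x* moves by d = (1.6667, -1.3333).
The basis stays optimal until crew becomes binding; allowable decrease = 2.25 yd³.

2.25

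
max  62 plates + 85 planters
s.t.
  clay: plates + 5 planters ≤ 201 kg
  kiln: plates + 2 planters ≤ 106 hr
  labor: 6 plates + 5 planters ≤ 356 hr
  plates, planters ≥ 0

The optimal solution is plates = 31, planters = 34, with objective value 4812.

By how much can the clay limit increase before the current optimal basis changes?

Binding constraints: clay, labor. The basis is B = [[1,5],[6,5]] with det -25.
Per unit increase in clay, x* moves by d = (-0.2, 0.24).
The basis stays optimal until kiln becomes binding; allowable increase = 25 kg.

25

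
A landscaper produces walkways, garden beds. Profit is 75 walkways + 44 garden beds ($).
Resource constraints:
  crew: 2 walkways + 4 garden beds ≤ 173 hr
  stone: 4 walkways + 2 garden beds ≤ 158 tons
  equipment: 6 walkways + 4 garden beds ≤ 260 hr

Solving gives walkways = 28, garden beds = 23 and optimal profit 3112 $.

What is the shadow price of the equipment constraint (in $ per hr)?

At the optimum: crew uses 148 of 173 (slack = 25); stone uses 158 of 158 (binding); equipment uses 260 of 260 (binding).
Since crew is not tight, its dual is 0.
Dual feasibility on the basic columns requires 4·y_stone + 6·y_equipment = 75, 2·y_stone + 4·y_equipment = 44.
This yields shadow prices y_stone = 9, y_equipment = 6.5.
Shadow price of equipment = 6.5.

6.5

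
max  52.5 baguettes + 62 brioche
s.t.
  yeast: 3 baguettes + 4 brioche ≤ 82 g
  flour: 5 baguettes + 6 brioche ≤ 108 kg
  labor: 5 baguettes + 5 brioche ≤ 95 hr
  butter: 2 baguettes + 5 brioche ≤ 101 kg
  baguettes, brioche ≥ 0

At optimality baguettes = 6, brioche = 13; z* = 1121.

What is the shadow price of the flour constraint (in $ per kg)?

9.5

Binding: flour and labor. Non-binding: yeast (12 unused), butter (24 unused).
Slack constraints have shadow price 0 (complementary slackness).
The binding rows give the dual system: 5·y_flour + 5·y_labor = 52.5 and 6·y_flour + 5·y_labor = 62.
This yields shadow prices y_flour = 9.5, y_labor = 1.
Shadow price of flour = 9.5.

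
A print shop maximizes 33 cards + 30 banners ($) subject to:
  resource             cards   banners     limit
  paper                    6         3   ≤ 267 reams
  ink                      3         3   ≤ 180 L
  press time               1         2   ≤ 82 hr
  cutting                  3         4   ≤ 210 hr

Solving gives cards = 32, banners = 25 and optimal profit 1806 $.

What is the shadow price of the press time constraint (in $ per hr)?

9

Binding: paper and press time. Non-binding: ink (9 unused), cutting (14 unused).
Since ink, cutting are not tight, their duals are 0.
From A_Bᵀ y = c: 6·y_paper + 1·y_press time = 33; 3·y_paper + 2·y_press time = 30.
This yields shadow prices y_paper = 4, y_press time = 9.
Shadow price of press time = 9.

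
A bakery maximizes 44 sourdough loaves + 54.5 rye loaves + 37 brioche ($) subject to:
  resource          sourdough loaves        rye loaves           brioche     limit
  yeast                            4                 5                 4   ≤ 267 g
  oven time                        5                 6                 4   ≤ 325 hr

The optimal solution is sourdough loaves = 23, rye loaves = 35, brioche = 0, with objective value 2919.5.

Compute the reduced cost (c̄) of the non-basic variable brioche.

-5

At the optimum: yeast uses 267 of 267 (binding); oven time uses 325 of 325 (binding).
The binding rows give the dual system: 4·y_yeast + 5·y_oven time = 44 and 5·y_yeast + 6·y_oven time = 54.5.
→ y_yeast = 8.5 and y_oven time = 2.
Reduced cost of brioche: c₃ − yᵀa₃ = 37 − (8.5·4 + 2·4) = 37 − 42 = -5.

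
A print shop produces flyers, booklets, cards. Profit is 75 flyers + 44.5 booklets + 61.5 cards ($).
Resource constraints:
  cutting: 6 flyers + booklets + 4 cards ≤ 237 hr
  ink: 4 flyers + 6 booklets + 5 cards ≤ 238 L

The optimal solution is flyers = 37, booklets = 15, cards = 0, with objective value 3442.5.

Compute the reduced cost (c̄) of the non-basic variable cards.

At the optimum: cutting uses 237 of 237 (binding); ink uses 238 of 238 (binding).
The binding rows give the dual system: 6·y_cutting + 4·y_ink = 75 and 1·y_cutting + 6·y_ink = 44.5.
→ y_cutting = 8.5 and y_ink = 6.
Reduced cost of cards: c₃ − yᵀa₃ = 61.5 − (8.5·4 + 6·5) = 61.5 − 64 = -2.5.

-2.5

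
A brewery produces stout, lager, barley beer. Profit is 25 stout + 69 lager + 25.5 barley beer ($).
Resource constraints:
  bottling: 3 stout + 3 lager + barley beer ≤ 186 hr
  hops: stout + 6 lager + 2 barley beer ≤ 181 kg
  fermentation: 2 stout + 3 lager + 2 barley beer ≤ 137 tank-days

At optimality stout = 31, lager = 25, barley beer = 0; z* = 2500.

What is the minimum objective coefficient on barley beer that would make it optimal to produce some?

32

Check each constraint at x*: bottling 168/186 (slack 18); hops 181/181 (tight); fermentation 137/137 (tight).
By complementary slackness, y = 0 for the non-binding constraint.
From A_Bᵀ y = c: 1·y_hops + 2·y_fermentation = 25; 6·y_hops + 3·y_fermentation = 69.
Solving: y_hops = 7, y_fermentation = 9.
barley beer enters the basis when its profit ≥ yᵀa₃ = 7·2 + 9·2 = 32.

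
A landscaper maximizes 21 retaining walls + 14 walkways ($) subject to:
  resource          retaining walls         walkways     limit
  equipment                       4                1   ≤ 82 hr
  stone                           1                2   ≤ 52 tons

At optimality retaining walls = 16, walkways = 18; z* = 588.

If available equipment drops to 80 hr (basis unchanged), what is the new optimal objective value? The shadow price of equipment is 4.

580

Δb = -2, so new z* = 588 + (4)·(-2) = 588 − 8 = 580.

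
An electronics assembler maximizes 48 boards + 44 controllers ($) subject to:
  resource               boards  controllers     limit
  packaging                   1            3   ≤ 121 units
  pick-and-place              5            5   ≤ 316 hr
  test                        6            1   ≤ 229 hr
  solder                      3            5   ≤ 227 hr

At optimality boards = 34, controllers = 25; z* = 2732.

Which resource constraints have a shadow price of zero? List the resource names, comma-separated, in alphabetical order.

packaging, pick-and-place

packaging: 109/121 (slack 12)
pick-and-place: 295/316 (slack 21)
test: 229/229 (binding)
solder: 227/227 (binding)
By complementary slackness, a constraint with positive slack has shadow price 0 → packaging, pick-and-place.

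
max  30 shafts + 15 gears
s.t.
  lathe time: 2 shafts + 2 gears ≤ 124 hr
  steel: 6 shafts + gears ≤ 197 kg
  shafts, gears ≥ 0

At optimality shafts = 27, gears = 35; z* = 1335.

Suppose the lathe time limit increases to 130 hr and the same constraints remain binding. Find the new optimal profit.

1371

Check each constraint at x*: lathe time 124/124 (tight); steel 197/197 (tight).
The binding rows give the dual system: 2·y_lathe time + 6·y_steel = 30 and 2·y_lathe time + 1·y_steel = 15.
→ y_lathe time = 6 and y_steel = 3.
Δz = y_lathe time·Δb = 6 × (6) = 36, so new z* = 1335 + 36 = 1371.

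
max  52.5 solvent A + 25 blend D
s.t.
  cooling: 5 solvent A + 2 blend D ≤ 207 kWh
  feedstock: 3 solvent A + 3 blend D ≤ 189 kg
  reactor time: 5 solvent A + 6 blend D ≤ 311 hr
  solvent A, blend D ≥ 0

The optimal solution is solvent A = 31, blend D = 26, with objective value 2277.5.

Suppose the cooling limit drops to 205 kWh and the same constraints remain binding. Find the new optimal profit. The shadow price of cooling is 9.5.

2258.5

Δb = -2, so new z* = 2277.5 + (9.5)·(-2) = 2277.5 − 19 = 2258.5.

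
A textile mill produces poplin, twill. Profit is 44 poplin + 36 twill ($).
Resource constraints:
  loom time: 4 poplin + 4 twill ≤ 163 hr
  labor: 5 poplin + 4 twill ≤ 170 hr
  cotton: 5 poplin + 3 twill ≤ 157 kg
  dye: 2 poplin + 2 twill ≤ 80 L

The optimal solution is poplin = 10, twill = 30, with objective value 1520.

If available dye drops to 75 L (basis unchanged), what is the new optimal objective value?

Binding: labor and dye. Non-binding: loom time (3 unused), cotton (17 unused).
Since loom time, cotton are not tight, their duals are 0.
The binding rows give the dual system: 5·y_labor + 2·y_dye = 44 and 4·y_labor + 2·y_dye = 36.
This yields shadow prices y_labor = 8, y_dye = 2.
Δz = y_dye·Δb = 2 × (-5) = -10, so new z* = 1520 − 10 = 1510.

1510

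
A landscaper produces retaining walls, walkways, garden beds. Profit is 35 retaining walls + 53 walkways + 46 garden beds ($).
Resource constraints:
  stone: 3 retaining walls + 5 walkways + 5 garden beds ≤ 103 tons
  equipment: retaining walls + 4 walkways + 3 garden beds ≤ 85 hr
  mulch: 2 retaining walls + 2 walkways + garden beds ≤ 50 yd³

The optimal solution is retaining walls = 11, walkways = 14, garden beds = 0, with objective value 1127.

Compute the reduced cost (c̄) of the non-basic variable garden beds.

-3

Check each constraint at x*: stone 103/103 (tight); equipment 67/85 (slack 18); mulch 50/50 (tight).
Slack constraints have shadow price 0 (complementary slackness).
Dual feasibility on the basic columns requires 3·y_stone + 2·y_mulch = 35, 5·y_stone + 2·y_mulch = 53.
Solving: y_stone = 9, y_mulch = 4.
Reduced cost of garden beds: c₃ − yᵀa₃ = 46 − (9·5 + 4·1) = 46 − 49 = -3.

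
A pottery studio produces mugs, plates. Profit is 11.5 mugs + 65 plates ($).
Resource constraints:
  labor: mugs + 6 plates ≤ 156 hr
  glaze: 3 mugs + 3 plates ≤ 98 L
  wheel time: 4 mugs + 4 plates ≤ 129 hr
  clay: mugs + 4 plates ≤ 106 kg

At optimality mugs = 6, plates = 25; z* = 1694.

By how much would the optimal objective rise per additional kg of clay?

At the optimum: labor uses 156 of 156 (binding); glaze uses 93 of 98 (slack = 5); wheel time uses 124 of 129 (slack = 5); clay uses 106 of 106 (binding).
Since glaze, wheel time are not tight, their duals are 0.
From A_Bᵀ y = c: 1·y_labor + 1·y_clay = 11.5; 6·y_labor + 4·y_clay = 65.
→ y_labor = 9.5 and y_clay = 2.
Shadow price of clay = 2.

2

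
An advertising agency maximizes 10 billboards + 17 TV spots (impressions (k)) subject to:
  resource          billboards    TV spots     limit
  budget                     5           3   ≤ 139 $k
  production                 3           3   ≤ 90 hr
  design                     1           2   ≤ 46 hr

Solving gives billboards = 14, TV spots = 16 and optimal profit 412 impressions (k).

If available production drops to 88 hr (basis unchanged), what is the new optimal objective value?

At the optimum: budget uses 118 of 139 (slack = 21); production uses 90 of 90 (binding); design uses 46 of 46 (binding).
Since budget is not tight, its dual is 0.
The binding rows give the dual system: 3·y_production + 1·y_design = 10 and 3·y_production + 2·y_design = 17.
Solving: y_production = 1, y_design = 7.
Δz = y_production·Δb = 1 × (-2) = -2, so new z* = 412 − 2 = 410.

410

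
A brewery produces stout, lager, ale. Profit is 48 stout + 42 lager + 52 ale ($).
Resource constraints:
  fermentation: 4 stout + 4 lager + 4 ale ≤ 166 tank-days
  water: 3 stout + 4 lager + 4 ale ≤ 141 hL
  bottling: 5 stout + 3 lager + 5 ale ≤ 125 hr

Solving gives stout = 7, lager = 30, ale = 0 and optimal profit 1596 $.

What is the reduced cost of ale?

-2

At the optimum: fermentation uses 148 of 166 (slack = 18); water uses 141 of 141 (binding); bottling uses 125 of 125 (binding).
By complementary slackness, y = 0 for the non-binding constraint.
Dual feasibility on the basic columns requires 3·y_water + 5·y_bottling = 48, 4·y_water + 3·y_bottling = 42.
This yields shadow prices y_water = 6, y_bottling = 6.
Reduced cost of ale: c₃ − yᵀa₃ = 52 − (6·4 + 6·5) = 52 − 54 = -2.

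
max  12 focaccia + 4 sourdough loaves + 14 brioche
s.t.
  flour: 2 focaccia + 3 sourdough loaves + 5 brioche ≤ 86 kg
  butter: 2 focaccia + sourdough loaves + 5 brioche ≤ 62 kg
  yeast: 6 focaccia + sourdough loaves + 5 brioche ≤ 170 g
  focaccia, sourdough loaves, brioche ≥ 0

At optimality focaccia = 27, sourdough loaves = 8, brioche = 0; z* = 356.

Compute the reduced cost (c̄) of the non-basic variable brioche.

Check each constraint at x*: flour 78/86 (slack 8); butter 62/62 (tight); yeast 170/170 (tight).
Since flour is not tight, its dual is 0.
The binding rows give the dual system: 2·y_butter + 6·y_yeast = 12 and 1·y_butter + 1·y_yeast = 4.
→ y_butter = 3 and y_yeast = 1.
Reduced cost of brioche: c₃ − yᵀa₃ = 14 − (3·5 + 1·5) = 14 − 20 = -6.

-6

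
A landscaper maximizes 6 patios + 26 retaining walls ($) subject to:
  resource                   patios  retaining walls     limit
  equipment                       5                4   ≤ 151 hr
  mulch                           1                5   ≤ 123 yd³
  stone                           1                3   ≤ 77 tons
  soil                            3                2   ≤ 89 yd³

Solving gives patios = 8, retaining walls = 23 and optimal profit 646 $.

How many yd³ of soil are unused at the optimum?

soil used = 3·8 + 2·23 = 70; slack = 89 − 70 = 19.

19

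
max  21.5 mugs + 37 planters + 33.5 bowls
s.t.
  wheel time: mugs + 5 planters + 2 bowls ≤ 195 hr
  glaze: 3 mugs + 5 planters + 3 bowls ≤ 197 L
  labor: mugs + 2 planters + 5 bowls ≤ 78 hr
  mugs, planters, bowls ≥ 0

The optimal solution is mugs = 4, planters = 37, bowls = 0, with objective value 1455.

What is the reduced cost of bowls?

Binding: glaze and labor. Non-binding: wheel time (6 unused).
Since wheel time is not tight, its dual is 0.
The binding rows give the dual system: 3·y_glaze + 1·y_labor = 21.5 and 5·y_glaze + 2·y_labor = 37.
Solving: y_glaze = 6, y_labor = 3.5.
Reduced cost of bowls: c₃ − yᵀa₃ = 33.5 − (6·3 + 3.5·5) = 33.5 − 35.5 = -2.

-2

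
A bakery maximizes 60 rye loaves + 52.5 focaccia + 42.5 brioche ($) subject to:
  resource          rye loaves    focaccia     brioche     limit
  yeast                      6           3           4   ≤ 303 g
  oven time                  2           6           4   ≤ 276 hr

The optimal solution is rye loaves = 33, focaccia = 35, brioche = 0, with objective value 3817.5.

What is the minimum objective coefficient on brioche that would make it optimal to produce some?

52

At the optimum: yeast uses 303 of 303 (binding); oven time uses 276 of 276 (binding).
Dual feasibility on the basic columns requires 6·y_yeast + 2·y_oven time = 60, 3·y_yeast + 6·y_oven time = 52.5.
→ y_yeast = 8.5 and y_oven time = 4.5.
brioche enters the basis when its profit ≥ yᵀa₃ = 8.5·4 + 4.5·4 = 52.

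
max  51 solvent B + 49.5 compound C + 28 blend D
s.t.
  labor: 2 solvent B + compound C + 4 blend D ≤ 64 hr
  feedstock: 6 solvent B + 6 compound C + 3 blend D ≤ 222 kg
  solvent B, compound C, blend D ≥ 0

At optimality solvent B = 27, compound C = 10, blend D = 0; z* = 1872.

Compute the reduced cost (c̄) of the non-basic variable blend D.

-2

At the optimum: labor uses 64 of 64 (binding); feedstock uses 222 of 222 (binding).
From A_Bᵀ y = c: 2·y_labor + 6·y_feedstock = 51; 1·y_labor + 6·y_feedstock = 49.5.
Solving: y_labor = 1.5, y_feedstock = 8.
Reduced cost of blend D: c₃ − yᵀa₃ = 28 − (1.5·4 + 8·3) = 28 − 30 = -2.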